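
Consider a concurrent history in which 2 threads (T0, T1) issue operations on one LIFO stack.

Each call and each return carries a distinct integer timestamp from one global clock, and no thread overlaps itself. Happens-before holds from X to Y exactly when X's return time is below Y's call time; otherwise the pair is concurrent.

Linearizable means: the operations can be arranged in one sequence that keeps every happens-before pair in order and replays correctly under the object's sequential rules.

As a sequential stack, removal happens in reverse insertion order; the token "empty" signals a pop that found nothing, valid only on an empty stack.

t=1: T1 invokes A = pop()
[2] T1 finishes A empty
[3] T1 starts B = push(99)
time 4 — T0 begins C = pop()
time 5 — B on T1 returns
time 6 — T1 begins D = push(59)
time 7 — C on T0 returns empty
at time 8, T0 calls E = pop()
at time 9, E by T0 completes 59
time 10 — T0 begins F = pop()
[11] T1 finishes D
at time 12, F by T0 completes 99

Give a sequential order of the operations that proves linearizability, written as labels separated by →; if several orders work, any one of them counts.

after step 1 (A pop() → empty): stack <>
after step 2 (C pop() → empty): stack <>
after step 3 (B push(99)): stack <99>
after step 4 (D push(59)): stack <99,59>
after step 5 (E pop() → 59): stack <99>
after step 6 (F pop() → 99): stack <>

A → C → B → D → E → F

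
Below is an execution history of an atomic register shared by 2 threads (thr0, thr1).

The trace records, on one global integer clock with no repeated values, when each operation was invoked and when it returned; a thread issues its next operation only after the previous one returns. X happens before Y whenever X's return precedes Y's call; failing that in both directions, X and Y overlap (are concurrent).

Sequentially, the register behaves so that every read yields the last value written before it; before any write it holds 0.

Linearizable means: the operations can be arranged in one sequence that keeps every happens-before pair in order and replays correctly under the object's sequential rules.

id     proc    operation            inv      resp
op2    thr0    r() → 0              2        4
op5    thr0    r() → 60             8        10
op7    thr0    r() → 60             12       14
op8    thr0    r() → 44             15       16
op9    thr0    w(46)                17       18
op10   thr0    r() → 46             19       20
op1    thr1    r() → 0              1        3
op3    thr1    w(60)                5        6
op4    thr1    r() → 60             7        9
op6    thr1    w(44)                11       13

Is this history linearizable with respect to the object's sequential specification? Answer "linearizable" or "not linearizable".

linearizable

witness order: op1, op2, op3, op4, op5, op7, op6, op8, op9, op10
1. op1 r() → 0, leaving value 0
2. op2 r() → 0, leaving value 0
3. op3 w(60), leaving value 60
4. op4 r() → 60, leaving value 60
5. op5 r() → 60, leaving value 60
6. op7 r() → 60, leaving value 60
7. op6 w(44), leaving value 44
8. op8 r() → 44, leaving value 44
9. op9 w(46), leaving value 46
10. op10 r() → 46, leaving value 46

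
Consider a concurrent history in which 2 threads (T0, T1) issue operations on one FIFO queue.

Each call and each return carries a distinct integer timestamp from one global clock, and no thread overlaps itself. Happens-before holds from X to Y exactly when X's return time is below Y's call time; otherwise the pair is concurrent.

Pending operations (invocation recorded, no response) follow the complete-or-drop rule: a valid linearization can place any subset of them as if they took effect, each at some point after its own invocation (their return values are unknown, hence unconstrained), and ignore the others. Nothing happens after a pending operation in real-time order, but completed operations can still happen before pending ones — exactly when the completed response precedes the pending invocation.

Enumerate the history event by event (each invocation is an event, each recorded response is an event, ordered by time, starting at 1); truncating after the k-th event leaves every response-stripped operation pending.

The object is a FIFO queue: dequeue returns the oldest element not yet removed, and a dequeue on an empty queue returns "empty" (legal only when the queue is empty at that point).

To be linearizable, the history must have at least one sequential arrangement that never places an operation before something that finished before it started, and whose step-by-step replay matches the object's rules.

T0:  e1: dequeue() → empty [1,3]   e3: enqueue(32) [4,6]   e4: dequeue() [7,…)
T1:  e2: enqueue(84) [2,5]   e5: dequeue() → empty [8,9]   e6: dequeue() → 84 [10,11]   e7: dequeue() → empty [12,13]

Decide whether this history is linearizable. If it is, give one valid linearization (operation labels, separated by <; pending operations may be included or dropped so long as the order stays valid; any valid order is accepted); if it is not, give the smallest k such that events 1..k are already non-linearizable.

not linearizable — minimal violating prefix: 9 events

prefix check: 1..8 passes, 1..9 fails once e5's time-9 response joins
every one of the 3 real-time-consistent orders over 4 completed FIFO queue ops fails the sequential spec
every completion of the 1 pending operation (e4) was checked; none linearizes
take e1, e2, e3, e5 (pending dropped): step 4 already fails, because e5 dequeue() → empty cannot occur there
take e1, e3, e2, e5 (pending dropped): step 4 already fails, because e5 dequeue() → empty cannot occur there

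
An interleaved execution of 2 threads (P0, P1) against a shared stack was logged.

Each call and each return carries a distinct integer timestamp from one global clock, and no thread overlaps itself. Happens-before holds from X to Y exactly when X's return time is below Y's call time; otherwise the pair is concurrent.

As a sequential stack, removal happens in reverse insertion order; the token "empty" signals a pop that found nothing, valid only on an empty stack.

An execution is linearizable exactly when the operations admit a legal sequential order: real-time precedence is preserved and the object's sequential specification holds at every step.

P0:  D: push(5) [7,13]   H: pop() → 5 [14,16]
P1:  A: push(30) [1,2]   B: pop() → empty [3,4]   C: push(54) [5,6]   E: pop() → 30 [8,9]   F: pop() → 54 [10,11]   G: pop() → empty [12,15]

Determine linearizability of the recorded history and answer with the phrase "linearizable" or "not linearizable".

not linearizable

events 1..3 are fine; event 4 — the response of B at time 4 — makes the prefix non-linearizable
the completed operations (2 total) allow one real-time order; the stack replay rejects it
e.g. A, B: illegal at step 2, since B pop() → empty cannot apply there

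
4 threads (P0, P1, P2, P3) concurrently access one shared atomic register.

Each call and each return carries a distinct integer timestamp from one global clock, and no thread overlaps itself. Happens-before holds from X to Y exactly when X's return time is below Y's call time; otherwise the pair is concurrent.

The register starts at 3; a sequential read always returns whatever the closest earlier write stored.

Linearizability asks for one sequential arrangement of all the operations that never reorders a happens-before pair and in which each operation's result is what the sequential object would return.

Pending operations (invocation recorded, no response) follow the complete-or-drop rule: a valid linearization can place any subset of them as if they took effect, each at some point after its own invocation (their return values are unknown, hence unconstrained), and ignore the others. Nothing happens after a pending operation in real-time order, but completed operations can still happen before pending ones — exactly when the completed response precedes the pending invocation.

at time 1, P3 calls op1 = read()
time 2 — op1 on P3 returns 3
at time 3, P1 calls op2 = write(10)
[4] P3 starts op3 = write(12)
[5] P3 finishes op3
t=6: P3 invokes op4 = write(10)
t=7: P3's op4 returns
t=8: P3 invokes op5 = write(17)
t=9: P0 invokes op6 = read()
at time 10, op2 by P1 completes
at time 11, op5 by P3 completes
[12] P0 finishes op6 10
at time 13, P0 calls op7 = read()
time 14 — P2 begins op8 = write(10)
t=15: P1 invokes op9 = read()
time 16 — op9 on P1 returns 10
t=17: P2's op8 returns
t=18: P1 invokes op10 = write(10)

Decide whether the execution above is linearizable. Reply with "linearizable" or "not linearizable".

witness order: op1, op2, op3, op4, op6, op5, op7, op8, op9
1. op1 read() → 3, leaving value 3
2. op2 write(10), leaving value 10
3. op3 write(12), leaving value 12
4. op4 write(10), leaving value 10
5. op6 read() → 10, leaving value 10
6. op5 write(17), leaving value 17
7. op7 read() (pending, included), leaving value 17
8. op8 write(10), leaving value 10
9. op9 read() → 10, leaving value 10

linearizable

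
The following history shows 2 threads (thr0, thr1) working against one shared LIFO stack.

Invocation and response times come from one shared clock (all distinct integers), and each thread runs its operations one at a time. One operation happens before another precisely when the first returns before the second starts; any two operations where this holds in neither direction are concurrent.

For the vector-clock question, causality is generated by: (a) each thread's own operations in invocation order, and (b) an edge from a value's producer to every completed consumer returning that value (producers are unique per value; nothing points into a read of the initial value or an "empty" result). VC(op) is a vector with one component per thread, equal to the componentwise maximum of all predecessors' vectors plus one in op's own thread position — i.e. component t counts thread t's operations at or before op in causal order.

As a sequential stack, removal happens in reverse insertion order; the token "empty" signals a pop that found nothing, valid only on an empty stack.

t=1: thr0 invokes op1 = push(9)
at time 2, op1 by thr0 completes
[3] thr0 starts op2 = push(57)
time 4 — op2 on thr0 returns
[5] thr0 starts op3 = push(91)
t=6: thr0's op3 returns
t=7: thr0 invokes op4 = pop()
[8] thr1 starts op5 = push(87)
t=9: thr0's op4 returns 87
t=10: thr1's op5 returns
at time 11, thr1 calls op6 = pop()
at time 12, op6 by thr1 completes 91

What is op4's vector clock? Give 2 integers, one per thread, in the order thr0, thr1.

VC(op5, invoked at 8): no causal predecessors; +1 on thr1 → (0, 1)
VC(op1, invoked at 1): no causal predecessors; +1 on thr0 → (1, 0)
invoked at 3, op2 merges VC(op1)=(1, 0) and bumps thr0's slot → (2, 0)
invoked at 5, op3 merges VC(op2)=(2, 0) and bumps thr0's slot → (3, 0)
invoked at 11, op6 merges VC(op3)=(3, 0), VC(op5)=(0, 1) and bumps thr1's slot → (3, 2)
invoked at 7, op4 merges VC(op3)=(3, 0), VC(op5)=(0, 1) and bumps thr0's slot → (4, 1)
target: VC(op4) = (4, 1)

(4, 1)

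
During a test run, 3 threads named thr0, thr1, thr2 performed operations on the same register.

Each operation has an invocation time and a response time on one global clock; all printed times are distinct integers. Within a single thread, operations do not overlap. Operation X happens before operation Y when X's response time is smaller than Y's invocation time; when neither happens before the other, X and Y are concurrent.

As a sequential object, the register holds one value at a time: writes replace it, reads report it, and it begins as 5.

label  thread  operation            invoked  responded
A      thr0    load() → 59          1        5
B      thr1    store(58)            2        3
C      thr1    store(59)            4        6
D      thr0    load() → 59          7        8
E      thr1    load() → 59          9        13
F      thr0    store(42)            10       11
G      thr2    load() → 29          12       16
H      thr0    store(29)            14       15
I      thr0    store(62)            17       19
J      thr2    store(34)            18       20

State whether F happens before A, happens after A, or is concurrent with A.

after

F spans [10,11], A spans [1,5]
resp(A)=5 < inv(F)=10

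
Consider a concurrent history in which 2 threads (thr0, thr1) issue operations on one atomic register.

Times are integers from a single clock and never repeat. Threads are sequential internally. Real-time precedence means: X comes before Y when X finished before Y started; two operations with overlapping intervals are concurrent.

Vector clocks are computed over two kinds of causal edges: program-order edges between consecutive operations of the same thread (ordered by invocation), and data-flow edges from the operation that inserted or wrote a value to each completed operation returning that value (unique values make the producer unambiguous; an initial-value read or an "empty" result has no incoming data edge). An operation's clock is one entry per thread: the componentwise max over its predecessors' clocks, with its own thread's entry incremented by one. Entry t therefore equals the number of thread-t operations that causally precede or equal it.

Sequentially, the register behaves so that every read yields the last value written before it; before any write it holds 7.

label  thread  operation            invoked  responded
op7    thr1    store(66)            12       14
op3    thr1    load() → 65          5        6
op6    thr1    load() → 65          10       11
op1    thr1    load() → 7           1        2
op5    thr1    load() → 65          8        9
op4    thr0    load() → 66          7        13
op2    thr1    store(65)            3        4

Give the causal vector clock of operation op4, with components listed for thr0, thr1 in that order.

invoked at 1, op1 has no predecessors; its own thr1 bump gives (0, 1)
VC(op2, invoked at 3): max of VC(op1)=(0, 1), then +1 on thread thr1 → (0, 2)
VC(op3, invoked at 5): max of VC(op2)=(0, 2), then +1 on thread thr1 → (0, 3)
VC(op5, invoked at 8): max of VC(op2)=(0, 2), VC(op3)=(0, 3), then +1 on thread thr1 → (0, 4)
VC(op6, invoked at 10): max of VC(op2)=(0, 2), VC(op5)=(0, 4), then +1 on thread thr1 → (0, 5)
VC(op7, invoked at 12): max of VC(op6)=(0, 5), then +1 on thread thr1 → (0, 6)
VC(op4, invoked at 7): max of VC(op7)=(0, 6), then +1 on thread thr0 → (1, 6)
target: VC(op4) = (1, 6)

(1, 6)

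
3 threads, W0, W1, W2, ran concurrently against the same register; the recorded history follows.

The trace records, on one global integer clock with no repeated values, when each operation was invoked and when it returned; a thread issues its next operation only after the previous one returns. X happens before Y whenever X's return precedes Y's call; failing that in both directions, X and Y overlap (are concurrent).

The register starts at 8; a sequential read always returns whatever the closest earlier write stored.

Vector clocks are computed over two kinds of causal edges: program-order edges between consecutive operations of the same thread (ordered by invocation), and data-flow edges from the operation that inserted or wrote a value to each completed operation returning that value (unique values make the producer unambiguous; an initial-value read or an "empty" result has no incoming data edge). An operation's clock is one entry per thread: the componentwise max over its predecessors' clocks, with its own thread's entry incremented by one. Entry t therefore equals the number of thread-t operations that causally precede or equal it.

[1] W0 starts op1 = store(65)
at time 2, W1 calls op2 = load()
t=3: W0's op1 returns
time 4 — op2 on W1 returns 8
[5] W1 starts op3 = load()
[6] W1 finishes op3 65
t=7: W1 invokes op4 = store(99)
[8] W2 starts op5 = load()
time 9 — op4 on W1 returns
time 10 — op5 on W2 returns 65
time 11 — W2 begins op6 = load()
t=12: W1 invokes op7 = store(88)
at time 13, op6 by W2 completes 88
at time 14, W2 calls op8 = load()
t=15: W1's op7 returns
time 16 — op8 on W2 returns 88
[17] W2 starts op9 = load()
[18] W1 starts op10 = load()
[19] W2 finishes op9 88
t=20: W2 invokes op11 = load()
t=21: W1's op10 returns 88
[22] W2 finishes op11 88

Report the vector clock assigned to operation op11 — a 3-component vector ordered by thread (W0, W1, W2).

(1, 4, 5)

op2 (invocation 2): nothing precedes it; W1's component alone gives (0, 1, 0)
op1 (invocation 1): nothing precedes it; W0's component alone gives (1, 0, 0)
invoked at 8, op5 merges VC(op1)=(1, 0, 0) and bumps W2's slot → (1, 0, 1)
invoked at 5, op3 merges VC(op1)=(1, 0, 0), VC(op2)=(0, 1, 0) and bumps W1's slot → (1, 2, 0)
invoked at 7, op4 merges VC(op3)=(1, 2, 0) and bumps W1's slot → (1, 3, 0)
invoked at 12, op7 merges VC(op4)=(1, 3, 0) and bumps W1's slot → (1, 4, 0)
invoked at 18, op10 merges VC(op7)=(1, 4, 0) and bumps W1's slot → (1, 5, 0)
invoked at 11, op6 merges VC(op5)=(1, 0, 1), VC(op7)=(1, 4, 0) and bumps W2's slot → (1, 4, 2)
invoked at 14, op8 merges VC(op6)=(1, 4, 2), VC(op7)=(1, 4, 0) and bumps W2's slot → (1, 4, 3)
invoked at 17, op9 merges VC(op7)=(1, 4, 0), VC(op8)=(1, 4, 3) and bumps W2's slot → (1, 4, 4)
invoked at 20, op11 merges VC(op7)=(1, 4, 0), VC(op9)=(1, 4, 4) and bumps W2's slot → (1, 4, 5)
target: VC(op11) = (1, 4, 5)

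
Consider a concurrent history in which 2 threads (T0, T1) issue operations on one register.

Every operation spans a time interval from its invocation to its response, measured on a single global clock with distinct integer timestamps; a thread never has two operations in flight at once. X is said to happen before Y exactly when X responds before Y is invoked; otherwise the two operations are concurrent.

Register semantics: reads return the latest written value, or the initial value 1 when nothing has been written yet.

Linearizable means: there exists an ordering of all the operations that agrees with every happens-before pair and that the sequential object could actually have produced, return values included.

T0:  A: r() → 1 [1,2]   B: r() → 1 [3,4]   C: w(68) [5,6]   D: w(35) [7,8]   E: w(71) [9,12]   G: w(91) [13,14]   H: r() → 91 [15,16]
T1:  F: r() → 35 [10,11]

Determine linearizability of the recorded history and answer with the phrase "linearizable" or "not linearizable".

a witness: A, B, C, D, F, E, G, H
step 1: A r() → 1 — value 1
step 2: B r() → 1 — value 1
step 3: C w(68) — value 68
step 4: D w(35) — value 35
step 5: F r() → 35 — value 35
step 6: E w(71) — value 71
step 7: G w(91) — value 91
step 8: H r() → 91 — value 91

linearizable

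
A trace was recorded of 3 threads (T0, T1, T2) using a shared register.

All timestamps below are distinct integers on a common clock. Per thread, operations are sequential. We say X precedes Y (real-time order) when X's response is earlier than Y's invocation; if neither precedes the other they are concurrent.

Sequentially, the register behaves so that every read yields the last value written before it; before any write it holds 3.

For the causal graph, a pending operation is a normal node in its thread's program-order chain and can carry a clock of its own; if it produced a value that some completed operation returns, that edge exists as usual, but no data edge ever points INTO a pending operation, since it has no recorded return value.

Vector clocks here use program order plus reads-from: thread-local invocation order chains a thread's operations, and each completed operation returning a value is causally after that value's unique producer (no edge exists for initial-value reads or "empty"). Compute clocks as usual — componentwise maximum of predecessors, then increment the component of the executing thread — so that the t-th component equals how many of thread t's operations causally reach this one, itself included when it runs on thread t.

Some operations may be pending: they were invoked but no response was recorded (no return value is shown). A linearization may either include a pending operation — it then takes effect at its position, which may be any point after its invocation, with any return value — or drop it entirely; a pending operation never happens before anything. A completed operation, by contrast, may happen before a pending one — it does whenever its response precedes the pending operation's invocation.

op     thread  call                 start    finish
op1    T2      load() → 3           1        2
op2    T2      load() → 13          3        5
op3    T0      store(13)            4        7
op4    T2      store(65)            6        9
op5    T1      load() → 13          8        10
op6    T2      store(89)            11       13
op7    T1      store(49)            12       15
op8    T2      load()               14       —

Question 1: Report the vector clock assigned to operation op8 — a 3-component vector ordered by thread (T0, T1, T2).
(1, 0, 5)

no predecessors for op1 (invoked 1): T2 increments from zero → (0, 0, 1)
no predecessors for op3 (invoked 4): T0 increments from zero → (1, 0, 0)
from VC(op3)=(1, 0, 0), op5 (invoked 8) maxes components and bumps T1 → (1, 1, 0)
from VC(op1)=(0, 0, 1), VC(op3)=(1, 0, 0), op2 (invoked 3) maxes components and bumps T2 → (1, 0, 2)
from VC(op5)=(1, 1, 0), op7 (invoked 12) maxes components and bumps T1 → (1, 2, 0)
from VC(op2)=(1, 0, 2), op4 (invoked 6) maxes components and bumps T2 → (1, 0, 3)
from VC(op4)=(1, 0, 3), op6 (invoked 11) maxes components and bumps T2 → (1, 0, 4)
from VC(op6)=(1, 0, 4), op8 (invoked 14) maxes components and bumps T2 → (1, 0, 5)
target: VC(op8) = (1, 0, 5)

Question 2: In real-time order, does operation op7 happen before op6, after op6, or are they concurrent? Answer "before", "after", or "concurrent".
concurrent

op7 spans [12,15], op6 spans [11,13]
the intervals overlap in both directions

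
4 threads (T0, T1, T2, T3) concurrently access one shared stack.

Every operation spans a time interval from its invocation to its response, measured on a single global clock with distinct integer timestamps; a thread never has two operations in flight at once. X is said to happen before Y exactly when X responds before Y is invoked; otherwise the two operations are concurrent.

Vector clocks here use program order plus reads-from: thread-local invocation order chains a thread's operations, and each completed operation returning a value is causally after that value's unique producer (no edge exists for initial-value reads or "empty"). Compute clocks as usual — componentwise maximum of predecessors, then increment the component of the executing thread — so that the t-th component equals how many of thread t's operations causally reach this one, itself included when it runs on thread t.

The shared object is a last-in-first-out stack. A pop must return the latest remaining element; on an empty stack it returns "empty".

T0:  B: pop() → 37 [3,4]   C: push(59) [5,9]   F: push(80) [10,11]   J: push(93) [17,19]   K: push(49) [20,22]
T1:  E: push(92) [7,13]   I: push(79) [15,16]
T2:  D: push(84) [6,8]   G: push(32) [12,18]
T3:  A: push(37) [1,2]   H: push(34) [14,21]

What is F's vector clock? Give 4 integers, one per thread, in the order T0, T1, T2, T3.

A (invocation 1): nothing precedes it; T3's component alone gives (0, 0, 0, 1)
D (invocation 6): nothing precedes it; T2's component alone gives (0, 0, 1, 0)
E (invocation 7): nothing precedes it; T1's component alone gives (0, 1, 0, 0)
merge at H (invoked 14): VC(A)=(0, 0, 0, 1), own-thread bump on T3 → (0, 0, 0, 2)
merge at G (invoked 12): VC(D)=(0, 0, 1, 0), own-thread bump on T2 → (0, 0, 2, 0)
merge at I (invoked 15): VC(E)=(0, 1, 0, 0), own-thread bump on T1 → (0, 2, 0, 0)
merge at B (invoked 3): VC(A)=(0, 0, 0, 1), own-thread bump on T0 → (1, 0, 0, 1)
merge at C (invoked 5): VC(B)=(1, 0, 0, 1), own-thread bump on T0 → (2, 0, 0, 1)
merge at F (invoked 10): VC(C)=(2, 0, 0, 1), own-thread bump on T0 → (3, 0, 0, 1)
merge at J (invoked 17): VC(F)=(3, 0, 0, 1), own-thread bump on T0 → (4, 0, 0, 1)
merge at K (invoked 20): VC(J)=(4, 0, 0, 1), own-thread bump on T0 → (5, 0, 0, 1)
target: VC(F) = (3, 0, 0, 1)

(3, 0, 0, 1)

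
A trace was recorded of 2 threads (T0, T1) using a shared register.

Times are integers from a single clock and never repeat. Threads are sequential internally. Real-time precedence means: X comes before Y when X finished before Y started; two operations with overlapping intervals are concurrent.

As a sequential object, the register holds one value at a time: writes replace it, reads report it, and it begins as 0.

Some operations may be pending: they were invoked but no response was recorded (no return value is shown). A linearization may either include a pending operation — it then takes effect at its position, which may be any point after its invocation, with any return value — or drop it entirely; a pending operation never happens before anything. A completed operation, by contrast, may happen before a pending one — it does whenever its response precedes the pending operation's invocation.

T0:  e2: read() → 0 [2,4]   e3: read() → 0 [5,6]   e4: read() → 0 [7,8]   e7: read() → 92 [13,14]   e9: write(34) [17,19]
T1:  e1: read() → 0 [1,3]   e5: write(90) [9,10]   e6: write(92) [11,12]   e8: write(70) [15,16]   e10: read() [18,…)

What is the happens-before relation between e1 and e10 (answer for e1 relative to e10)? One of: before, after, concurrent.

before

e1 spans [1,3], e10 spans [18,…)
resp(e1)=3 < inv(e10)=18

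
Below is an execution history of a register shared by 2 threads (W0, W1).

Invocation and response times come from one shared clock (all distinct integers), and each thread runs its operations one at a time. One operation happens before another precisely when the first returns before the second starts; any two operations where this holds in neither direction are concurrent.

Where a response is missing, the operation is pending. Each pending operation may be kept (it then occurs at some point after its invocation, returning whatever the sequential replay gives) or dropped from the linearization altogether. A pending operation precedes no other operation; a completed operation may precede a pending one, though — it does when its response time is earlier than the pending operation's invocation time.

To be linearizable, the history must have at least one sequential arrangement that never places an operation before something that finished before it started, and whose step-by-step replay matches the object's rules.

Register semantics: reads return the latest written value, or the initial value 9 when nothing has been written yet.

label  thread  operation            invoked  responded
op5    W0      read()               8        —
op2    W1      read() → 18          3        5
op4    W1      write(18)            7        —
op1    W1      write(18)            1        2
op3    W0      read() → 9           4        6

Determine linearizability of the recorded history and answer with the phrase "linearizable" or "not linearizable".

through event 5 a valid linearization exists; event 6 (op3 responding at time 6) ends that
real-time-consistent orders of the 3 completed operations: 2 — all fail the register replay
e.g. op1, op2, op3: illegal at step 3, since op3 read() → 9 cannot apply there
e.g. op1, op3, op2: illegal at step 2, since op3 read() → 9 cannot apply there

not linearizable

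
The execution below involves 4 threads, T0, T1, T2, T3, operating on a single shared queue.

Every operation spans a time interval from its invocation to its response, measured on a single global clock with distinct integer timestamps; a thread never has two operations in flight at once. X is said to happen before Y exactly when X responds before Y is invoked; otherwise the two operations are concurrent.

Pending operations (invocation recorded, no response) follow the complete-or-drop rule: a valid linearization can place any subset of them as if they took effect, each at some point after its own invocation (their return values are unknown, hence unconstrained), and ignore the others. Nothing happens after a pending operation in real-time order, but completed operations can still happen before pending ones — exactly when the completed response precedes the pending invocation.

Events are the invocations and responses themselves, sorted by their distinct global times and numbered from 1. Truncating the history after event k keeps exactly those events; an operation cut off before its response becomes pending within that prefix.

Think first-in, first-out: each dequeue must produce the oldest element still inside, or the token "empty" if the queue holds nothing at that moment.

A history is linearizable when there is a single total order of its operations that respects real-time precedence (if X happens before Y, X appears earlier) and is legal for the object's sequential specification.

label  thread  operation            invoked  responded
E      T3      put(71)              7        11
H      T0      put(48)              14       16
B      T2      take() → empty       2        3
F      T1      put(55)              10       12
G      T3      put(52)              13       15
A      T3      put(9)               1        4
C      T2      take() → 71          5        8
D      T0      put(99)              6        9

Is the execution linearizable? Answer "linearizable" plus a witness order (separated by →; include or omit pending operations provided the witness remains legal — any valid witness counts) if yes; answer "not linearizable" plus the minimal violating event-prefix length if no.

through event 7 a valid linearization exists; event 8 (C responding at time 8) ends that
checked exhaustively: 2 real-time-consistent orders of 3 completed operations, zero legal queue replays
include/drop combinations of the 2 pending operations (D, E) were all tried; none helps
one such order, A, B, C (pending dropped), breaks at step 2 where B take() → empty is illegal
one such order, B, A, C (pending dropped), breaks at step 3 where C take() → 71 is illegal

not linearizable — minimal violating prefix: 8 events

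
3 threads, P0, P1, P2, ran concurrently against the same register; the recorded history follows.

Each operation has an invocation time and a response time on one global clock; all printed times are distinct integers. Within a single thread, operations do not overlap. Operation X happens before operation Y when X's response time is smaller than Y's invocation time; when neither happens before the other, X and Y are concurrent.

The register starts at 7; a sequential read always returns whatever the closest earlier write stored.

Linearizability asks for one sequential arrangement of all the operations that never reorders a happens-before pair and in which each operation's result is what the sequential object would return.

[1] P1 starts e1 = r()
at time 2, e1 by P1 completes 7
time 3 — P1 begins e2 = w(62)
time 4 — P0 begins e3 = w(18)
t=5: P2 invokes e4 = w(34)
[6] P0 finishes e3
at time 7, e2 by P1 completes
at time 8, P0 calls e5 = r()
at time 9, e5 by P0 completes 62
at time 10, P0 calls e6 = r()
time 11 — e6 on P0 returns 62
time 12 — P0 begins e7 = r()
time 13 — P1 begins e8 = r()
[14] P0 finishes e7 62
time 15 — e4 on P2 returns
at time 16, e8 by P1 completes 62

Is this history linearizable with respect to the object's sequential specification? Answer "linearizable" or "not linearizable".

one valid linearization: e1, e3, e2, e5, e6, e7, e8, e4
step 1: e1 r() → 7 — value 7
step 2: e3 w(18) — value 18
step 3: e2 w(62) — value 62
step 4: e5 r() → 62 — value 62
step 5: e6 r() → 62 — value 62
step 6: e7 r() → 62 — value 62
step 7: e8 r() → 62 — value 62
step 8: e4 w(34) — value 34

linearizable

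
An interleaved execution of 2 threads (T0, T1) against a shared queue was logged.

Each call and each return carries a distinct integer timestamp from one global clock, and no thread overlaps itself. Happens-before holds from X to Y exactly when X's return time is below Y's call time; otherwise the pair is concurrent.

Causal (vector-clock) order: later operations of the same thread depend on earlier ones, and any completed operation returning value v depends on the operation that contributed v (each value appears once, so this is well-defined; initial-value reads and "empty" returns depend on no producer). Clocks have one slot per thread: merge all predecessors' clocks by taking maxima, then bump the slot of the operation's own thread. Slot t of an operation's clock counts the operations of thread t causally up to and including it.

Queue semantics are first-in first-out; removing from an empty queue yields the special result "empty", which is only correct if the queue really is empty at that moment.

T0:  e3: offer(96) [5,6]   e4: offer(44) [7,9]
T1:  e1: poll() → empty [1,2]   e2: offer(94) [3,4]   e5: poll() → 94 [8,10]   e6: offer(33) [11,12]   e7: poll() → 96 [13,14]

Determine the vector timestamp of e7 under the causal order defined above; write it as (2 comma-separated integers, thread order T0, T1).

root op e1, invoked 1: fresh clock plus T1's own tick → (0, 1)
root op e3, invoked 5: fresh clock plus T0's own tick → (1, 0)
VC(e2, invoked at 3): max of VC(e1)=(0, 1), then +1 on thread T1 → (0, 2)
VC(e4, invoked at 7): max of VC(e3)=(1, 0), then +1 on thread T0 → (2, 0)
VC(e5, invoked at 8): max of VC(e2)=(0, 2), then +1 on thread T1 → (0, 3)
VC(e6, invoked at 11): max of VC(e5)=(0, 3), then +1 on thread T1 → (0, 4)
VC(e7, invoked at 13): max of VC(e3)=(1, 0), VC(e6)=(0, 4), then +1 on thread T1 → (1, 5)
target: VC(e7) = (1, 5)

(1, 5)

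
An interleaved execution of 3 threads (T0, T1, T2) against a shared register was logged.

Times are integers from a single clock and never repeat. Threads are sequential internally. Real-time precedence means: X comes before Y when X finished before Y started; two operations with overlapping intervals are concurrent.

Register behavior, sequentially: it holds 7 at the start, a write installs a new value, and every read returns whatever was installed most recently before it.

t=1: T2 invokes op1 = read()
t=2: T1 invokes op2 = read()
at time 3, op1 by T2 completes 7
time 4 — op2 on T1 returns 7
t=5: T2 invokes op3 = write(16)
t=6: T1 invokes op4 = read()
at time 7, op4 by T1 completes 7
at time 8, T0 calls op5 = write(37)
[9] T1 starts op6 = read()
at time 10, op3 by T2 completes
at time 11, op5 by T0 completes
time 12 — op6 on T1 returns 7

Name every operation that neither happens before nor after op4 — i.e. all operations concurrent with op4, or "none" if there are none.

concurrent with op4 ([6,7]): every op whose interval crosses 6..7
op1 [1,3]: before
op2 [2,4]: before
op3 [5,10]: concurrent
op5 [8,11]: after
op6 [9,12]: after

op3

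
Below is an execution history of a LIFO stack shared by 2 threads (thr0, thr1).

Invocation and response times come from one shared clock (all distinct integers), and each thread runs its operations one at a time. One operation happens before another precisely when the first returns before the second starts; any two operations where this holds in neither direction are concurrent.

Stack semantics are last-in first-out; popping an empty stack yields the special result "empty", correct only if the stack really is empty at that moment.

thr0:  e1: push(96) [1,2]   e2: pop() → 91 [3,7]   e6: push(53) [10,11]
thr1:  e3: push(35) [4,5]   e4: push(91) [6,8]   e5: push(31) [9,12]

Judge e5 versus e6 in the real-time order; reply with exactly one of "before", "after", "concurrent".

e5 spans [9,12], e6 spans [10,11]
the intervals overlap in both directions

concurrent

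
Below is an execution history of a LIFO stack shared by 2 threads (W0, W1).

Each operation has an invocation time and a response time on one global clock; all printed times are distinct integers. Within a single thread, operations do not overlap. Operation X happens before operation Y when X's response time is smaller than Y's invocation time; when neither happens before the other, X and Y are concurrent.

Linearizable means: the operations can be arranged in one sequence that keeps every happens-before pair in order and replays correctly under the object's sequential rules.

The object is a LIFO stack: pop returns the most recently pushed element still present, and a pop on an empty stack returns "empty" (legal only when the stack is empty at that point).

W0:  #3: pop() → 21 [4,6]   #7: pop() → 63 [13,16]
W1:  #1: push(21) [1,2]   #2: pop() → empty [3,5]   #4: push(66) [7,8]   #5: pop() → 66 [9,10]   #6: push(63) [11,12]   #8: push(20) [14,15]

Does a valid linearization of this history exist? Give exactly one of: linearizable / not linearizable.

one valid linearization: #1, #3, #2, #4, #5, #6, #7, #8
1. #1 push(21), leaving stack <21>
2. #3 pop() → 21, leaving stack <>
3. #2 pop() → empty, leaving stack <>
4. #4 push(66), leaving stack <66>
5. #5 pop() → 66, leaving stack <>
6. #6 push(63), leaving stack <63>
7. #7 pop() → 63, leaving stack <>
8. #8 push(20), leaving stack <20>

linearizable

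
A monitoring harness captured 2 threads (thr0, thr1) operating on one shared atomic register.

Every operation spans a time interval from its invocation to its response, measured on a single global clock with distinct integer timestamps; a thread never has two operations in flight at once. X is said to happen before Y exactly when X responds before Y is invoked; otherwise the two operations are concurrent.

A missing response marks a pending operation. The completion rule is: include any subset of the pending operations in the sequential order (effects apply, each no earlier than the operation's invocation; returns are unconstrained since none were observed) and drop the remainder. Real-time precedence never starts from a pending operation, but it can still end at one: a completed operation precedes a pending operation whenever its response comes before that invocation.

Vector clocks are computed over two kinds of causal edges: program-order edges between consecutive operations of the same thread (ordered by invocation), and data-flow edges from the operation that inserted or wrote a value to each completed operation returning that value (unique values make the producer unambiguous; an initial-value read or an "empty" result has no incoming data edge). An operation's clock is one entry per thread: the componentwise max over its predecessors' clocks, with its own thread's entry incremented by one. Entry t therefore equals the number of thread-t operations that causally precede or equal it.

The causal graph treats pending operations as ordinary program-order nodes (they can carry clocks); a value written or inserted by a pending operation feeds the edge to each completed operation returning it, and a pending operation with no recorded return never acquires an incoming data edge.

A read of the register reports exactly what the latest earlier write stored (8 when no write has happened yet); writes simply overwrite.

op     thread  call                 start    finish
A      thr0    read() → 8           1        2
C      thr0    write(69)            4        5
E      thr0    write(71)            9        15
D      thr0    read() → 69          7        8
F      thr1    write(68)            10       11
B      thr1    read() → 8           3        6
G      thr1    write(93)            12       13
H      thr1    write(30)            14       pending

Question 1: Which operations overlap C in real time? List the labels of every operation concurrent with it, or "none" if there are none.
B

C spans [4,5]: anything still running between times 4 and 5 counts as concurrent
A [1,2]: before
B [3,6]: concurrent
D [7,8]: after
E [9,15]: after
F [10,11]: after
G [12,13]: after
H [14,…): after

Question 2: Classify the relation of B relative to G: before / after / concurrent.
before

B spans [3,6], G spans [12,13]
resp(B)=6 < inv(G)=12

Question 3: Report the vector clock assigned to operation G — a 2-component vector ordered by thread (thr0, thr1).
(0, 3)

B, invoked 3, has no incoming edges; only thr1's bump applies → (0, 1)
A, invoked 1, has no incoming edges; only thr0's bump applies → (1, 0)
invoked at 10, F merges VC(B)=(0, 1) and bumps thr1's slot → (0, 2)
invoked at 4, C merges VC(A)=(1, 0) and bumps thr0's slot → (2, 0)
invoked at 12, G merges VC(F)=(0, 2) and bumps thr1's slot → (0, 3)
invoked at 7, D merges VC(C)=(2, 0) and bumps thr0's slot → (3, 0)
invoked at 14, H merges VC(G)=(0, 3) and bumps thr1's slot → (0, 4)
invoked at 9, E merges VC(D)=(3, 0) and bumps thr0's slot → (4, 0)
target: VC(G) = (0, 3)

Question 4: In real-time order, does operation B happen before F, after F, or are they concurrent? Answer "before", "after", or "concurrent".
before

B spans [3,6], F spans [10,11]
resp(B)=6 < inv(F)=10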